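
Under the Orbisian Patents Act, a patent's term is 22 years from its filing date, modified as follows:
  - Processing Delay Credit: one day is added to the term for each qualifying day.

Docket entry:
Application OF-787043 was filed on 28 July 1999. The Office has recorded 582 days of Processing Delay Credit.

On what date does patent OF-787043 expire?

Base term: filing date + 22 years → 28 July 2021.
Processing Delay Credit: +582 days → 2 March 2023.

March 2, 2023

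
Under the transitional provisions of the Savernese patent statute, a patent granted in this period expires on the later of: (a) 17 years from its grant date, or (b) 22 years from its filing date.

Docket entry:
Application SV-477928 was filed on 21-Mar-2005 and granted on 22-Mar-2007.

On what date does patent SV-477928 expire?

2027-03-21

(a) grant + 17 years → 22 March 2024.
(b) filing + 22 years → 21 March 2027.
Later of the two: 21 March 2027.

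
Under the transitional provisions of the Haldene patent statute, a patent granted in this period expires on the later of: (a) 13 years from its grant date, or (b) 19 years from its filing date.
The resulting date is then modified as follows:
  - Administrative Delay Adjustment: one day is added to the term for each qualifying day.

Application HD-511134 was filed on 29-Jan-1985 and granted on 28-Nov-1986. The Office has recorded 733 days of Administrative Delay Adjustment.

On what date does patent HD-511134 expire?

(a) grant + 13 years → 28 November 1999.
(b) filing + 19 years → 29 January 2004.
Later of the two: 29 January 2004.
Administrative Delay Adjustment: +733 days → 31 January 2006.

January 31, 2006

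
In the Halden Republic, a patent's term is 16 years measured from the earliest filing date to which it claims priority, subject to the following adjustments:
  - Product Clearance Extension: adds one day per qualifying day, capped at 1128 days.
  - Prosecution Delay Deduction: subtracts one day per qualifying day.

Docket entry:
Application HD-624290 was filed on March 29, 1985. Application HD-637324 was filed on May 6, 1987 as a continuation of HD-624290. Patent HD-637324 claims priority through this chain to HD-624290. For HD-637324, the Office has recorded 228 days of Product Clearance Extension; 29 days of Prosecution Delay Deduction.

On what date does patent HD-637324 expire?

2001-10-14

Earliest priority filing: 29 March 1985.
Base term: 29 March 1985 + 16 years → 29 March 2001.
Product Clearance Extension: 228 days (within the 1128-day cap) → +228 days → 12 November 2001.
Prosecution Delay Deduction: −29 days → 14 October 2001.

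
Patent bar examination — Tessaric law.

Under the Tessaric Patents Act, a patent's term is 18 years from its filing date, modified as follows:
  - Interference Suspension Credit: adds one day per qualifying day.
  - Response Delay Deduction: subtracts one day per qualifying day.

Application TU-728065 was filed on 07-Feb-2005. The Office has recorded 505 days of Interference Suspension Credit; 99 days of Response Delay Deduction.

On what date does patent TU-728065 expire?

Base term: filing date + 18 years → 7 February 2023.
Interference Suspension Credit: +505 days → 26 June 2024.
Response Delay Deduction: −99 days → 19 March 2024.

2024-03-19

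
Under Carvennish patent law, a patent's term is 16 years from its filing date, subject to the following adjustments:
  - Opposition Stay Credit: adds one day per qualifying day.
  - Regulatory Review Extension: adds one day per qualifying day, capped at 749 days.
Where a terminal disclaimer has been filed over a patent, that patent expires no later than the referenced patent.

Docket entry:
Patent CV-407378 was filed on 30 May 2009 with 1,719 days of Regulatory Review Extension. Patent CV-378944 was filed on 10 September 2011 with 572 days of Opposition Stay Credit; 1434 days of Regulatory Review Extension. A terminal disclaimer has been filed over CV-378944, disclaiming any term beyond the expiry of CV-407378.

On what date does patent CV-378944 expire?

June 18, 2027

Natural term of CV-378944:
  Base: filing + 16 years → 10 September 2027.
  Opposition Stay Credit: +572 days → 4 April 2029.
  Regulatory Review Extension: 1434 days claimed exceeds the 749-day cap, so +749 days → 23 April 2031.
Expiry of referenced patent CV-407378:
  Base: filing + 16 years → 30 May 2025.
  Regulatory Review Extension: 1719 days claimed exceeds the 749-day cap, so +749 days → 18 June 2027.
Terminal disclaimer: CV-378944 expires on the earlier of 23 April 2031 and 18 June 2027.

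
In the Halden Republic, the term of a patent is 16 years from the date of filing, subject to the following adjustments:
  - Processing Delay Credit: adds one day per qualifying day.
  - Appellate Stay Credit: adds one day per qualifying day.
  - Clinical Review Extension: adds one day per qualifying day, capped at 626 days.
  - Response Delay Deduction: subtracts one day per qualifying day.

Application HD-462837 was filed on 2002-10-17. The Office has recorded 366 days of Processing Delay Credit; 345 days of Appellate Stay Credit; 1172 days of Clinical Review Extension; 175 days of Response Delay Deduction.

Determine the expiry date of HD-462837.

December 22, 2021

Base term: filing date + 16 years → 17 October 2018.
Processing Delay Credit: +366 days → 18 October 2019.
Appellate Stay Credit: +345 days → 27 September 2020.
Clinical Review Extension: 1172 days claimed exceeds the 626-day cap, so +626 days → 15 June 2022.
Response Delay Deduction: −175 days → 22 December 2021.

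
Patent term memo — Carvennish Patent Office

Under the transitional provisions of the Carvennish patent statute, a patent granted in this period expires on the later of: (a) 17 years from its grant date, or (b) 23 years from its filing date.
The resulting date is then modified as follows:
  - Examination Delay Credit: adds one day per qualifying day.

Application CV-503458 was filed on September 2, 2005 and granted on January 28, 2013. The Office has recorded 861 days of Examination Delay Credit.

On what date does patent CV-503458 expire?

(a) grant + 17 years → 28 January 2030.
(b) filing + 23 years → 2 September 2028.
Later of the two: 28 January 2030.
Examination Delay Credit: +861 days → 7 June 2032.

2032-06-07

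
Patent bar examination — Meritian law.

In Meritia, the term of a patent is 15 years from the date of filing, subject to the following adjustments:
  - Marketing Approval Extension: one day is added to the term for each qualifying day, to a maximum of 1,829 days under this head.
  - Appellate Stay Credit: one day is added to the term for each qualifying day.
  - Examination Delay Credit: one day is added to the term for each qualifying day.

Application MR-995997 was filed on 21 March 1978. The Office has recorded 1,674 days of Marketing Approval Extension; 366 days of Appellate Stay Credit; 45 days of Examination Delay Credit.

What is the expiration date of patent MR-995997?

December 5, 1998

Base term: filing date + 15 years → 21 March 1993.
Marketing Approval Extension: 1674 days (within the 1829-day cap) → +1674 days → 20 October 1997.
Appellate Stay Credit: +366 days → 21 October 1998.
Examination Delay Credit: +45 days → 5 December 1998.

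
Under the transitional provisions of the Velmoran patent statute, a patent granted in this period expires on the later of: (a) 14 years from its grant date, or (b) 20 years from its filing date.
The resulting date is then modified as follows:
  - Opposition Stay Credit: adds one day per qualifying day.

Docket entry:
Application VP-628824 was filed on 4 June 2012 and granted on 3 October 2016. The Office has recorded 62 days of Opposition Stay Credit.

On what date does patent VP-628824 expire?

August 5, 2032

(a) grant + 14 years → 3 October 2030.
(b) filing + 20 years → 4 June 2032.
Later of the two: 4 June 2032.
Opposition Stay Credit: +62 days → 5 August 2032.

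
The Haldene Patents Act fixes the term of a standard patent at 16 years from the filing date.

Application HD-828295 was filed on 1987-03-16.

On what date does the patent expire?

March 16, 2003

Filing date + 16 years → 16 March 2003.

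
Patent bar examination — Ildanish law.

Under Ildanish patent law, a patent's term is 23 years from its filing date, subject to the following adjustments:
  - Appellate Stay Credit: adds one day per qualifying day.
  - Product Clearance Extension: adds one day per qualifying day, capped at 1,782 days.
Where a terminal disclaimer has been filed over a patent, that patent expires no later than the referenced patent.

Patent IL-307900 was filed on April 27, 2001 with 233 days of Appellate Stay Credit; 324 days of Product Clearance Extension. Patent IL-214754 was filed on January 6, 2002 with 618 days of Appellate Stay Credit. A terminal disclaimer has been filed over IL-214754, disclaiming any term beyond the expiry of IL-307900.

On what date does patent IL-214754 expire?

Natural term of IL-214754:
  Base: filing + 23 years → 6 January 2025.
  Appellate Stay Credit: +618 days → 16 September 2026.
Expiry of referenced patent IL-307900:
  Base: filing + 23 years → 27 April 2024.
  Appellate Stay Credit: +233 days → 16 December 2024.
  Product Clearance Extension: 324 days (within the 1782-day cap) → +324 days → 5 November 2025.
Terminal disclaimer: IL-214754 expires on the earlier of 16 September 2026 and 5 November 2025.

2025-11-05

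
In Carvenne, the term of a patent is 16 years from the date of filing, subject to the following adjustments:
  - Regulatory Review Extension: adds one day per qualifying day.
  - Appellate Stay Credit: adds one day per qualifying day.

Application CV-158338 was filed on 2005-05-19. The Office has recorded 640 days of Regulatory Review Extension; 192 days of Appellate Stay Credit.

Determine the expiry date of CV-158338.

August 29, 2023

Base term: filing date + 16 years → 19 May 2021.
Regulatory Review Extension: +640 days → 18 February 2023.
Appellate Stay Credit: +192 days → 29 August 2023.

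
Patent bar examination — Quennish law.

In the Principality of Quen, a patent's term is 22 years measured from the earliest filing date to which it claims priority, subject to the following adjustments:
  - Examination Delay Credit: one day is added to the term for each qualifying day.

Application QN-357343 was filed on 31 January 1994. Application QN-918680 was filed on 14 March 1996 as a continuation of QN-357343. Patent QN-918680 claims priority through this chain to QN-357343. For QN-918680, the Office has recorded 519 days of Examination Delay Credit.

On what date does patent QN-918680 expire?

Earliest priority filing: 31 January 1994.
Base term: 31 January 1994 + 22 years → 31 January 2016.
Examination Delay Credit: +519 days → 3 July 2017.

2017-07-03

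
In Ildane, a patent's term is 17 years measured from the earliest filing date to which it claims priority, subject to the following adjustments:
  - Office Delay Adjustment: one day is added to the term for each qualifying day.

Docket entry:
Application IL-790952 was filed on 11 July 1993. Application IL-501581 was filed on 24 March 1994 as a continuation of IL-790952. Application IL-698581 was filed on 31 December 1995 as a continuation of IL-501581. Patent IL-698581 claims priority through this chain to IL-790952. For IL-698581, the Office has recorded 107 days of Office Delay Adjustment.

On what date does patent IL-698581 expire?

2010-10-26

Earliest priority filing: 11 July 1993.
Base term: 11 July 1993 + 17 years → 11 July 2010.
Office Delay Adjustment: +107 days → 26 October 2010.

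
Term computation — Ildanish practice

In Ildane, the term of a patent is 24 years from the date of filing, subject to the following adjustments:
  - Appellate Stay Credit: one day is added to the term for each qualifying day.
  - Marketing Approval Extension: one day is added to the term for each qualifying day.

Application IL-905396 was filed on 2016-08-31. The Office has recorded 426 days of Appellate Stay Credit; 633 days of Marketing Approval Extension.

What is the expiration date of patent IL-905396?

Base term: filing date + 24 years → 31 August 2040.
Appellate Stay Credit: +426 days → 31 October 2041.
Marketing Approval Extension: +633 days → 26 July 2043.

2043-07-26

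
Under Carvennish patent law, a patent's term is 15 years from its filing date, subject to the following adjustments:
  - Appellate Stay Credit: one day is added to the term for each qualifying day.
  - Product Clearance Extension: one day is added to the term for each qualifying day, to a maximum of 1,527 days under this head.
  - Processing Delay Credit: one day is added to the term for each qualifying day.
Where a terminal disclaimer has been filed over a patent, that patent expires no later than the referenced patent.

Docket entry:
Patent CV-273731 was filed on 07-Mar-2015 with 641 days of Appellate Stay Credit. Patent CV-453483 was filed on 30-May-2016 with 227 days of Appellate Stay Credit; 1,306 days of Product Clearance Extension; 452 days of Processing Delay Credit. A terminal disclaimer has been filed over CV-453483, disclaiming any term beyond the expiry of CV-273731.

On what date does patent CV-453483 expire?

Natural term of CV-453483:
  Base: filing + 15 years → 30 May 2031.
  Appellate Stay Credit: +227 days → 12 January 2032.
  Product Clearance Extension: 1306 days (within the 1527-day cap) → +1306 days → 10 August 2035.
  Processing Delay Credit: +452 days → 4 November 2036.
Expiry of referenced patent CV-273731:
  Base: filing + 15 years → 7 March 2030.
  Appellate Stay Credit: +641 days → 8 December 2031.
Terminal disclaimer: CV-453483 expires on the earlier of 4 November 2036 and 8 December 2031.

December 8, 2031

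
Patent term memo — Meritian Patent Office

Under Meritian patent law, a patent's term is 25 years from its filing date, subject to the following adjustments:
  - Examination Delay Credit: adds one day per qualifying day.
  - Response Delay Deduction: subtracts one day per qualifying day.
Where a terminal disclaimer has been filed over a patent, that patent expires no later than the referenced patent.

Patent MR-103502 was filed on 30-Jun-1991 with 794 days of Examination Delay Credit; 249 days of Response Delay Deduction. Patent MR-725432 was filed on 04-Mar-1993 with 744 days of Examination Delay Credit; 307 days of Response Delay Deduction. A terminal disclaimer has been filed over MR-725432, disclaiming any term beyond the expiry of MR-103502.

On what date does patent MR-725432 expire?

2017-12-27

Natural term of MR-725432:
  Base: filing + 25 years → 4 March 2018.
  Examination Delay Credit: +744 days → 17 March 2020.
  Response Delay Deduction: −307 days → 15 May 2019.
Expiry of referenced patent MR-103502:
  Base: filing + 25 years → 30 June 2016.
  Examination Delay Credit: +794 days → 2 September 2018.
  Response Delay Deduction: −249 days → 27 December 2017.
Terminal disclaimer: MR-725432 expires on the earlier of 15 May 2019 and 27 December 2017.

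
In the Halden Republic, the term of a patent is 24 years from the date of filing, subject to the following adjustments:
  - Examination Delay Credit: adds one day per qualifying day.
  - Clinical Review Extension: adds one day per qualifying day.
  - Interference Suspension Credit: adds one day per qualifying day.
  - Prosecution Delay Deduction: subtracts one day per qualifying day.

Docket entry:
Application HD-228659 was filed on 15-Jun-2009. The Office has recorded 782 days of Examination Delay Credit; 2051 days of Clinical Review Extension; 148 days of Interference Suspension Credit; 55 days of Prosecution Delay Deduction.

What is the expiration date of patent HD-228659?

2041-06-19

Base term: filing date + 24 years → 15 June 2033.
Examination Delay Credit: +782 days → 6 August 2035.
Clinical Review Extension: +2051 days → 18 March 2041.
Interference Suspension Credit: +148 days → 13 August 2041.
Prosecution Delay Deduction: −55 days → 19 June 2041.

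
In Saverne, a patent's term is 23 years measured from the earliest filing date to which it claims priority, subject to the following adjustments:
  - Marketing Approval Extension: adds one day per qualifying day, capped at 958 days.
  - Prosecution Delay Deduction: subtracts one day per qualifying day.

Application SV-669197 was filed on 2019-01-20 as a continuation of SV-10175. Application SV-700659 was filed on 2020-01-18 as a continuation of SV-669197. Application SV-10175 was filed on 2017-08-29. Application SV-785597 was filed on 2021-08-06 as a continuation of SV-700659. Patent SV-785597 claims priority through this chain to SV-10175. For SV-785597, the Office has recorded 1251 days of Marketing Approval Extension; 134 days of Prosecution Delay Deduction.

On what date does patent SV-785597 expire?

Earliest priority filing: 29 August 2017.
Base term: 29 August 2017 + 23 years → 29 August 2040.
Marketing Approval Extension: 1251 days claimed exceeds the 958-day cap, so +958 days → 14 April 2043.
Prosecution Delay Deduction: −134 days → 1 December 2042.

2042-12-01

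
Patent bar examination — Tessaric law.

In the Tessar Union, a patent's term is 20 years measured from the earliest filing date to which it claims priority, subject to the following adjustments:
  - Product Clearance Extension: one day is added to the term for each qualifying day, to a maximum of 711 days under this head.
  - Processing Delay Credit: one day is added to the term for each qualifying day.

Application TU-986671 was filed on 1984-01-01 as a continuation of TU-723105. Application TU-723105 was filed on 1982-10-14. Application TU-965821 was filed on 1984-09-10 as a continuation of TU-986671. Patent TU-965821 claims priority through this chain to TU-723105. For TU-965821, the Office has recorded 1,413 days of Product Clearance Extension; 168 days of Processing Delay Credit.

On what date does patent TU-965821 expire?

Earliest priority filing: 14 October 1982.
Base term: 14 October 1982 + 20 years → 14 October 2002.
Product Clearance Extension: 1413 days claimed exceeds the 711-day cap, so +711 days → 24 September 2004.
Processing Delay Credit: +168 days → 11 March 2005.

March 11, 2005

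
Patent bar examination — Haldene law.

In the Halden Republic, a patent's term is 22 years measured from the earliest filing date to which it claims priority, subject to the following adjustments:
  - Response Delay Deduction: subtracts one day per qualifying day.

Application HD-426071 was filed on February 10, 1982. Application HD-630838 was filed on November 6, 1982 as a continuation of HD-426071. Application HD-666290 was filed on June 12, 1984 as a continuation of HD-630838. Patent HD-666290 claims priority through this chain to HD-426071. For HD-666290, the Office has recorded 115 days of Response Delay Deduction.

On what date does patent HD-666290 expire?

2003-10-18

Earliest priority filing: 10 February 1982.
Base term: 10 February 1982 + 22 years → 10 February 2004.
Response Delay Deduction: −115 days → 18 October 2003.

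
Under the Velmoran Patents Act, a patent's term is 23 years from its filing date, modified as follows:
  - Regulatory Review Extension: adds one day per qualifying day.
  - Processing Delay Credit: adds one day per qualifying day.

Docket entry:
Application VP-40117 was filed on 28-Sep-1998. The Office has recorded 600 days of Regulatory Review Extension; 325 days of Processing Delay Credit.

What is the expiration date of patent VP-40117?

April 10, 2024

Base term: filing date + 23 years → 28 September 2021.
Regulatory Review Extension: +600 days → 21 May 2023.
Processing Delay Credit: +325 days → 10 April 2024.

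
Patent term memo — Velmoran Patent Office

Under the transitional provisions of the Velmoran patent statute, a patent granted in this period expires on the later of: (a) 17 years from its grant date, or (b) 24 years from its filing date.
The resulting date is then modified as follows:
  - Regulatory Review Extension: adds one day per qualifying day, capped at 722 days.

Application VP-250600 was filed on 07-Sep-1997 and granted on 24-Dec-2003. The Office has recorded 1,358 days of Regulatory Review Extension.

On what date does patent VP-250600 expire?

(a) grant + 17 years → 24 December 2020.
(b) filing + 24 years → 7 September 2021.
Later of the two: 7 September 2021.
Regulatory Review Extension: 1358 days claimed exceeds the 722-day cap, so +722 days → 30 August 2023.

August 30, 2023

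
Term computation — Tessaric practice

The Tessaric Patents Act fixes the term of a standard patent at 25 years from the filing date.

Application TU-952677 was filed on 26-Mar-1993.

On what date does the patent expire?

Filing date + 25 years → 26 March 2018.

March 26, 2018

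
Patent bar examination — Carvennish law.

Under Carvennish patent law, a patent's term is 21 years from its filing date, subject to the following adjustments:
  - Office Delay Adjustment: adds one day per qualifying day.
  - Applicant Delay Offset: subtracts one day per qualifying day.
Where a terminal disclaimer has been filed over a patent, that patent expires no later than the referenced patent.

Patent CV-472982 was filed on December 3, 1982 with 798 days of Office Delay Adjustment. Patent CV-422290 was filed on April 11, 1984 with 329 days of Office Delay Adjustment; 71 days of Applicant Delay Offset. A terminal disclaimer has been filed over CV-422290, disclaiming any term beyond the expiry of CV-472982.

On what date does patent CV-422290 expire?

Natural term of CV-422290:
  Base: filing + 21 years → 11 April 2005.
  Office Delay Adjustment: +329 days → 6 March 2006.
  Applicant Delay Offset: −71 days → 25 December 2005.
Expiry of referenced patent CV-472982:
  Base: filing + 21 years → 3 December 2003.
  Office Delay Adjustment: +798 days → 8 February 2006.
Terminal disclaimer: CV-422290 expires on the earlier of 25 December 2005 and 8 February 2006.

2005-12-25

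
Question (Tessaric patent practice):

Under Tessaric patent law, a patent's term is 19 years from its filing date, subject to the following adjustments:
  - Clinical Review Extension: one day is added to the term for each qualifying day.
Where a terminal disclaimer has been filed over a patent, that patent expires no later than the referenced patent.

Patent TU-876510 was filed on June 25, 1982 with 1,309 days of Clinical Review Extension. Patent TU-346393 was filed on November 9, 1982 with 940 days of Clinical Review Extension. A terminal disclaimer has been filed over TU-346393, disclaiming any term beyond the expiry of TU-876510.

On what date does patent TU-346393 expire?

June 6, 2004

Natural term of TU-346393:
  Base: filing + 19 years → 9 November 2001.
  Clinical Review Extension: +940 days → 6 June 2004.
Expiry of referenced patent TU-876510:
  Base: filing + 19 years → 25 June 2001.
  Clinical Review Extension: +1309 days → 24 January 2005.
Terminal disclaimer: TU-346393 expires on the earlier of 6 June 2004 and 24 January 2005.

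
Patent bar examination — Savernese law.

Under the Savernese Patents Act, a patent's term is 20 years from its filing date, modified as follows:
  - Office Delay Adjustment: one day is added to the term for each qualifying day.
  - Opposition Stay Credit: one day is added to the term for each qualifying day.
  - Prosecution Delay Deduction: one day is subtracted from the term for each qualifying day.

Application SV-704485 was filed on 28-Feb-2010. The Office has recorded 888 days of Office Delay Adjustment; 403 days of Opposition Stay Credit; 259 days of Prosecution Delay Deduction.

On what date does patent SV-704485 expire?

Base term: filing date + 20 years → 28 February 2030.
Office Delay Adjustment: +888 days → 4 August 2032.
Opposition Stay Credit: +403 days → 11 September 2033.
Prosecution Delay Deduction: −259 days → 26 December 2032.

December 26, 2032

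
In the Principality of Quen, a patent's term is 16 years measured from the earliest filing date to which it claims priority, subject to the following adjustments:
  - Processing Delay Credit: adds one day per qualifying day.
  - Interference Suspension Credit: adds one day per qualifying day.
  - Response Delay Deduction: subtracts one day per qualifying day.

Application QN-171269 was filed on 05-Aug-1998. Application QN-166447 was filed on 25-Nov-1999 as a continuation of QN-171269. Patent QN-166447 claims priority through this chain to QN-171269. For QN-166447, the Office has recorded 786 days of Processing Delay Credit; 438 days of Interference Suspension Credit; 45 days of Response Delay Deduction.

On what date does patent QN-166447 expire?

October 27, 2017

Earliest priority filing: 5 August 1998.
Base term: 5 August 1998 + 16 years → 5 August 2014.
Processing Delay Credit: +786 days → 29 September 2016.
Interference Suspension Credit: +438 days → 11 December 2017.
Response Delay Deduction: −45 days → 27 October 2017.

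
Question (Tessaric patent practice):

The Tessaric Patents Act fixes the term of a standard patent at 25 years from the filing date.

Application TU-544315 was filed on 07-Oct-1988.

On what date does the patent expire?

Filing date + 25 years → 7 October 2013.

2013-10-07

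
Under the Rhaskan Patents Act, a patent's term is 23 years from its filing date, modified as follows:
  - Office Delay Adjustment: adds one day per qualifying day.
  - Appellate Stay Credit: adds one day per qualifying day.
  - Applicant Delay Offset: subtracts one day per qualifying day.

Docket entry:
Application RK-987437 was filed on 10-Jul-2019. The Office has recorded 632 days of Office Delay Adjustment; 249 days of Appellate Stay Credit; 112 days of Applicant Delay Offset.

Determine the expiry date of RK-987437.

2044-08-17

Base term: filing date + 23 years → 10 July 2042.
Office Delay Adjustment: +632 days → 2 April 2044.
Appellate Stay Credit: +249 days → 7 December 2044.
Applicant Delay Offset: −112 days → 17 August 2044.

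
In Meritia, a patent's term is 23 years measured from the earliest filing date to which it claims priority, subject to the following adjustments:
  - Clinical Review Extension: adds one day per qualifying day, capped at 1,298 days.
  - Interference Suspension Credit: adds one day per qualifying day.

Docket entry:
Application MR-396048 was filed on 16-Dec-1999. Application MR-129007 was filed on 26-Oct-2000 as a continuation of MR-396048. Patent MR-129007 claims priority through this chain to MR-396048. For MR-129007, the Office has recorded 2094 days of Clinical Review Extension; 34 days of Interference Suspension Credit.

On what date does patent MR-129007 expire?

Earliest priority filing: 16 December 1999.
Base term: 16 December 1999 + 23 years → 16 December 2022.
Clinical Review Extension: 2094 days claimed exceeds the 1298-day cap, so +1298 days → 6 July 2026.
Interference Suspension Credit: +34 days → 9 August 2026.

August 9, 2026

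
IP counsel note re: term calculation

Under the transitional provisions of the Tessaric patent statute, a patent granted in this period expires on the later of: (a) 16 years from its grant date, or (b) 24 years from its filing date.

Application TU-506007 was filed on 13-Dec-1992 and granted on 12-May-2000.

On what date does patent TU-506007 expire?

(a) grant + 16 years → 12 May 2016.
(b) filing + 24 years → 13 December 2016.
Later of the two: 13 December 2016.

2016-12-13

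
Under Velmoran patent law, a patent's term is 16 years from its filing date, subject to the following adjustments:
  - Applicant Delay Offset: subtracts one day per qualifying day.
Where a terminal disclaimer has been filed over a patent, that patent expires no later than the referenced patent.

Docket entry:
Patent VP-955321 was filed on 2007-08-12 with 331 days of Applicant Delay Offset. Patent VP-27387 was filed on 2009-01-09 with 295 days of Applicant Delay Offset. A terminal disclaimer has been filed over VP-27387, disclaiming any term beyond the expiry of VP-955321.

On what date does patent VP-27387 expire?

2022-09-15

Natural term of VP-27387:
  Base: filing + 16 years → 9 January 2025.
  Applicant Delay Offset: −295 days → 20 March 2024.
Expiry of referenced patent VP-955321:
  Base: filing + 16 years → 12 August 2023.
  Applicant Delay Offset: −331 days → 15 September 2022.
Terminal disclaimer: VP-27387 expires on the earlier of 20 March 2024 and 15 September 2022.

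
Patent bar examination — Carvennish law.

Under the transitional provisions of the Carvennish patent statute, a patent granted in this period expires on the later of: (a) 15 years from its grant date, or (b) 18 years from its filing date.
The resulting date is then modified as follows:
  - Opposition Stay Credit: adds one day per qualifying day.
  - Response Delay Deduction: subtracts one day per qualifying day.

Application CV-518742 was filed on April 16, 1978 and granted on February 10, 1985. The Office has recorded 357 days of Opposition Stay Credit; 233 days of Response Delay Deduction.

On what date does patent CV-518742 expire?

(a) grant + 15 years → 10 February 2000.
(b) filing + 18 years → 16 April 1996.
Later of the two: 10 February 2000.
Opposition Stay Credit: +357 days → 1 February 2001.
Response Delay Deduction: −233 days → 13 June 2000.

June 13, 2000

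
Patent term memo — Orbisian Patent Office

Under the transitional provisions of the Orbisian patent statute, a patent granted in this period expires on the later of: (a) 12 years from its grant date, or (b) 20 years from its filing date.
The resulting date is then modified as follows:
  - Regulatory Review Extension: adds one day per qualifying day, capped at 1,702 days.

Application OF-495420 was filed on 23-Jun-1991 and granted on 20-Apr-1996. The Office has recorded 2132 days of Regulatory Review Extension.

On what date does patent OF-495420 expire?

February 19, 2016

(a) grant + 12 years → 20 April 2008.
(b) filing + 20 years → 23 June 2011.
Later of the two: 23 June 2011.
Regulatory Review Extension: 2132 days claimed exceeds the 1702-day cap, so +1702 days → 19 February 2016.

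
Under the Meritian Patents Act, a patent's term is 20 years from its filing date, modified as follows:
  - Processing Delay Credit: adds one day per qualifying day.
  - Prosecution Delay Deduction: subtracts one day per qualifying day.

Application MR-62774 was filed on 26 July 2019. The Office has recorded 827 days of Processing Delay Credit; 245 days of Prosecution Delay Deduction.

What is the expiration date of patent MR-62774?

2041-02-27

Base term: filing date + 20 years → 26 July 2039.
Processing Delay Credit: +827 days → 30 October 2041.
Prosecution Delay Deduction: −245 days → 27 February 2041.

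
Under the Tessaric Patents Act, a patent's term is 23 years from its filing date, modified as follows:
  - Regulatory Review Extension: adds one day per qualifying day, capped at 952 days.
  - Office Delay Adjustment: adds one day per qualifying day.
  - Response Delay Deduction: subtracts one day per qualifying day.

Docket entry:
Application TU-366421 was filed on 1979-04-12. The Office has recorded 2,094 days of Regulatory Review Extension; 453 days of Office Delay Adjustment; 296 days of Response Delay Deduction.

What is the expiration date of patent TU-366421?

Base term: filing date + 23 years → 12 April 2002.
Regulatory Review Extension: 2094 days claimed exceeds the 952-day cap, so +952 days → 19 November 2004.
Office Delay Adjustment: +453 days → 15 February 2006.
Response Delay Deduction: −296 days → 25 April 2005.

April 25, 2005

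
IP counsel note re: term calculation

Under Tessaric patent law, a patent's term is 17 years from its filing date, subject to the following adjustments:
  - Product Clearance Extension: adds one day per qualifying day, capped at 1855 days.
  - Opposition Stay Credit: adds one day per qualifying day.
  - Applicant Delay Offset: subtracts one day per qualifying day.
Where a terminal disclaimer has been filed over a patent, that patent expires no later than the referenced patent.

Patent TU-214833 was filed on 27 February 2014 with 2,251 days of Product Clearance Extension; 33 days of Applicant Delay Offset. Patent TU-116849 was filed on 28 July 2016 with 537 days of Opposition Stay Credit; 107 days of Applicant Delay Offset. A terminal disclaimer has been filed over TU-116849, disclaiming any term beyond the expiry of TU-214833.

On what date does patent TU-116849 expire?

Natural term of TU-116849:
  Base: filing + 17 years → 28 July 2033.
  Opposition Stay Credit: +537 days → 16 January 2035.
  Applicant Delay Offset: −107 days → 1 October 2034.
Expiry of referenced patent TU-214833:
  Base: filing + 17 years → 27 February 2031.
  Product Clearance Extension: 2251 days claimed exceeds the 1855-day cap, so +1855 days → 27 March 2036.
  Applicant Delay Offset: −33 days → 23 February 2036.
Terminal disclaimer: TU-116849 expires on the earlier of 1 October 2034 and 23 February 2036.

2034-10-01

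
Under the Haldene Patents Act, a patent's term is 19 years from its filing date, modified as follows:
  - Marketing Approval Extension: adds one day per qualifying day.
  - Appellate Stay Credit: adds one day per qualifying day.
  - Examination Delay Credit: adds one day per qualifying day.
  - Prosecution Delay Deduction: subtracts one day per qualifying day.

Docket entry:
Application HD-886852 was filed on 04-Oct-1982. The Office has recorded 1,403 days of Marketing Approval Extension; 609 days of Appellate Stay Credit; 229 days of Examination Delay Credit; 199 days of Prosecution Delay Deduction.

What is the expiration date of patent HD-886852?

2007-05-08

Base term: filing date + 19 years → 4 October 2001.
Marketing Approval Extension: +1403 days → 7 August 2005.
Appellate Stay Credit: +609 days → 8 April 2007.
Examination Delay Credit: +229 days → 23 November 2007.
Prosecution Delay Deduction: −199 days → 8 May 2007.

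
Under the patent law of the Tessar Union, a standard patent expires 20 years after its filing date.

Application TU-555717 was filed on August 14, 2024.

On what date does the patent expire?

Filing date + 20 years → 14 August 2044.

2044-08-14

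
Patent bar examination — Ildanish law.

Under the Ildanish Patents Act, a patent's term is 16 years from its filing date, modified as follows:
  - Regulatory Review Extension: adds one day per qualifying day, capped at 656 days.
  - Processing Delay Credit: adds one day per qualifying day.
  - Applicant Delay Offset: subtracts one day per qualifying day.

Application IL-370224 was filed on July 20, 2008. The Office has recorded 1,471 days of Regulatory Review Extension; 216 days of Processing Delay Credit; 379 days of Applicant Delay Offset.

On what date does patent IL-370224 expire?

Base term: filing date + 16 years → 20 July 2024.
Regulatory Review Extension: 1471 days claimed exceeds the 656-day cap, so +656 days → 7 May 2026.
Processing Delay Credit: +216 days → 9 December 2026.
Applicant Delay Offset: −379 days → 25 November 2025.

November 25, 2025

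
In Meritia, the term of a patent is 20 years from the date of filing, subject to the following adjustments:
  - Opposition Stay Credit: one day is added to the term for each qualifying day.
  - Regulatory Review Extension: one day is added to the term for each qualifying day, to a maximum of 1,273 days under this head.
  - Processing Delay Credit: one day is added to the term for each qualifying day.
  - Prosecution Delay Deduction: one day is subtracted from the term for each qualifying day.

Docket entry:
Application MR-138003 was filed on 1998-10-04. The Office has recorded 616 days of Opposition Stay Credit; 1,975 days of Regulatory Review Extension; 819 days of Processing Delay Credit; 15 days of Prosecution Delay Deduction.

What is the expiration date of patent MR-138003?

2026-02-17

Base term: filing date + 20 years → 4 October 2018.
Opposition Stay Credit: +616 days → 11 June 2020.
Regulatory Review Extension: 1975 days claimed exceeds the 1273-day cap, so +1273 days → 6 December 2023.
Processing Delay Credit: +819 days → 4 March 2026.
Prosecution Delay Deduction: −15 days → 17 February 2026.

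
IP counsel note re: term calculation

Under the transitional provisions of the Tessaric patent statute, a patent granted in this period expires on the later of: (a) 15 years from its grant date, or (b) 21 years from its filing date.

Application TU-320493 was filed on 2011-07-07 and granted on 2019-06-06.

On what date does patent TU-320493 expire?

(a) grant + 15 years → 6 June 2034.
(b) filing + 21 years → 7 July 2032.
Later of the two: 6 June 2034.

2034-06-06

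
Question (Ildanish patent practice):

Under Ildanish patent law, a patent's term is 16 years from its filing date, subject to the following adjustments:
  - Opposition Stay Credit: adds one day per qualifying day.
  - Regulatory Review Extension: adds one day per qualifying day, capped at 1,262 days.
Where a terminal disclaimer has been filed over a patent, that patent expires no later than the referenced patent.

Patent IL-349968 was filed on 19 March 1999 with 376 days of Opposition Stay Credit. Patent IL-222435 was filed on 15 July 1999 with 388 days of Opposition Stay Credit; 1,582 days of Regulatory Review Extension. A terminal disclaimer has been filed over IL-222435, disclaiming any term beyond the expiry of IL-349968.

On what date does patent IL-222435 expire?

2016-03-29

Natural term of IL-222435:
  Base: filing + 16 years → 15 July 2015.
  Opposition Stay Credit: +388 days → 6 August 2016.
  Regulatory Review Extension: 1582 days claimed exceeds the 1262-day cap, so +1262 days → 20 January 2020.
Expiry of referenced patent IL-349968:
  Base: filing + 16 years → 19 March 2015.
  Opposition Stay Credit: +376 days → 29 March 2016.
Terminal disclaimer: IL-222435 expires on the earlier of 20 January 2020 and 29 March 2016.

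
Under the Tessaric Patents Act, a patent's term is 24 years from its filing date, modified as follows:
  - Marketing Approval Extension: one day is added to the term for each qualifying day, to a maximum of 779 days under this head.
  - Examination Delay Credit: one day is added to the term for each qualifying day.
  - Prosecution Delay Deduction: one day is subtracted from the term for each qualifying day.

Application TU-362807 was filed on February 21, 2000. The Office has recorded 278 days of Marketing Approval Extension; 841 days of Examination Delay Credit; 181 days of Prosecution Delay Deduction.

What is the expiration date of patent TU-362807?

Base term: filing date + 24 years → 21 February 2024.
Marketing Approval Extension: 278 days (within the 779-day cap) → +278 days → 25 November 2024.
Examination Delay Credit: +841 days → 16 March 2027.
Prosecution Delay Deduction: −181 days → 16 September 2026.

2026-09-16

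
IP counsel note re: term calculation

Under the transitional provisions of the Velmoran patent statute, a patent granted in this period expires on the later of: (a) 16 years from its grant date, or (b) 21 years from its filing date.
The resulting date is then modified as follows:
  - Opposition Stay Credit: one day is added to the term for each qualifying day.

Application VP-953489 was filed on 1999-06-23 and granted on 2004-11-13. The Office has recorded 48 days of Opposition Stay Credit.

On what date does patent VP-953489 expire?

December 31, 2020

(a) grant + 16 years → 13 November 2020.
(b) filing + 21 years → 23 June 2020.
Later of the two: 13 November 2020.
Opposition Stay Credit: +48 days → 31 December 2020.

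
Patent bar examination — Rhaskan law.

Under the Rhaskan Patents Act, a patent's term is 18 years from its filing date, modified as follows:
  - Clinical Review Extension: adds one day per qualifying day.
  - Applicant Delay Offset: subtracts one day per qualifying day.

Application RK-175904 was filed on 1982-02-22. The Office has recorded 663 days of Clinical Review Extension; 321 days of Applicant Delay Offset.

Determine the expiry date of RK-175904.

Base term: filing date + 18 years → 22 February 2000.
Clinical Review Extension: +663 days → 16 December 2001.
Applicant Delay Offset: −321 days → 29 January 2001.

2001-01-29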